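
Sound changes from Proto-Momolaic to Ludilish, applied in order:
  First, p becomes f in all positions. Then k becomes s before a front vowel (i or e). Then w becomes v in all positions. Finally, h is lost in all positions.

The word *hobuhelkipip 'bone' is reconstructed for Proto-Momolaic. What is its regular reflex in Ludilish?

obuelsifif

Ludilish: *hobuhelkipip > hobuhelkifif > hobuhelsifif > obuelsifif  (by unconditioned shift, palatalisation, h-loss)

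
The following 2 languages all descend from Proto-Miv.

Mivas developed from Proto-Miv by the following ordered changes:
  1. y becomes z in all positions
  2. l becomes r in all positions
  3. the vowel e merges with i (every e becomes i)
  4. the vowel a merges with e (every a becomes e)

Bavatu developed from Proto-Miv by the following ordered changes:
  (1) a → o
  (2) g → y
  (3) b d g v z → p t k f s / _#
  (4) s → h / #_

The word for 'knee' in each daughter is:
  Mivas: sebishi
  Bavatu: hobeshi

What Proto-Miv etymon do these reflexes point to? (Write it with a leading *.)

*sabeshi

Position 2: Mivas has e, Bavatu has o. In Mivas, e can only continue *a, so the proto-segment is *a.
Position 1: Mivas has s, Bavatu has h. Mivas preserves s here (none of its changes turn any other segment into s), so the proto-segment is *s.
Position 4: Mivas has i, Bavatu has e. Bavatu preserves e here (none of its changes turn any other segment into e), so the proto-segment is *e.
The remaining positions agree across the daughters. Check the candidate against every language:
Mivas: *sabeshi > sabishi > sebishi  (by vowel merger, vowel merger)
Bavatu: *sabeshi
  sabeshi → sobeshi   [vowel merger]
  sobeshi (rule 2 does not apply)
  sobeshi (rule 3 does not apply)
  sobeshi → hobeshi   [debuccalisation]
  giving Bavatu hobeshi.
No other proto-form is consistent with every reflex, so the reconstruction is *sabeshi.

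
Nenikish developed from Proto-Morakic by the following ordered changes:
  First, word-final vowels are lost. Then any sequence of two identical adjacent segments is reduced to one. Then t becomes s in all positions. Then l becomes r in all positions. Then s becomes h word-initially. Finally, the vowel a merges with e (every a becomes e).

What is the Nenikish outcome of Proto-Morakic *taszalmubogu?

Nenikish: *taszalmubogu
  taszalmubogu → taszalmubog   [apocope]
  taszalmubog (rule 2 does not apply)
  taszalmubog → saszalmubog   [unconditioned shift]
  saszalmubog → saszarmubog   [unconditioned shift]
  saszarmubog → haszarmubog   [debuccalisation]
  haszarmubog → heszermubog   [vowel merger]
  giving Nenikish heszermubog.

heszermubog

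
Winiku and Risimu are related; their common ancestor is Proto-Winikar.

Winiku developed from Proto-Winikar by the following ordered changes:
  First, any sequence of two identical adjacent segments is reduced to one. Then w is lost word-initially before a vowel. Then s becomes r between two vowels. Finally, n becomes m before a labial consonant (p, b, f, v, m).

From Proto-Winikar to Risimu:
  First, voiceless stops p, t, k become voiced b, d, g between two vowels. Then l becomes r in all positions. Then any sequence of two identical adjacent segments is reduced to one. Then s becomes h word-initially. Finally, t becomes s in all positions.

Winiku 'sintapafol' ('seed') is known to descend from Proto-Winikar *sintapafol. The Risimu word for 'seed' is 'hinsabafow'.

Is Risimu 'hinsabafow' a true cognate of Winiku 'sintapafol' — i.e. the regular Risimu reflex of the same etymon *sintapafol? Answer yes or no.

Derive the expected Risimu reflex of *sintapafol:
Risimu: *sintapafol
  sintapafol → sintabafol   [intervocalic voicing]
  sintabafol → sintabafor   [unconditioned shift]
  sintabafor (rule 3 does not apply)
  sintabafor → hintabafor   [debuccalisation]
  hintabafor → hinsabafor   [unconditioned shift]
  giving Risimu hinsabafor.
The regular Risimu reflex would be 'hinsabafor', but the attested form is 'hinsabafow'. The correspondence is irregular, so they are not cognates (the Risimu form has a different source).

no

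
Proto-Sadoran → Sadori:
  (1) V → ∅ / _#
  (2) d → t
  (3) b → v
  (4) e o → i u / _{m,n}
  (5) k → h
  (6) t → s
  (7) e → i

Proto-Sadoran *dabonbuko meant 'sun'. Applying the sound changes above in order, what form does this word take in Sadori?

savunvuh

Sadori: start from *dabonbuko.
  rule 1 (apocope): dabonbuko → dabonbuk
  rule 2 (unconditioned shift): dabonbuk → tabonbuk
  rule 3 (unconditioned shift): tabonbuk → tavonvuk
  rule 4 (pre-nasal raising): tavonvuk → tavunvuk
  rule 5 (unconditioned shift): tavunvuk → tavunvuh
  rule 6 (unconditioned shift): tavunvuh → savunvuh
  rule 7: no change — savunvuh
  ⇒ Sadori savunvuh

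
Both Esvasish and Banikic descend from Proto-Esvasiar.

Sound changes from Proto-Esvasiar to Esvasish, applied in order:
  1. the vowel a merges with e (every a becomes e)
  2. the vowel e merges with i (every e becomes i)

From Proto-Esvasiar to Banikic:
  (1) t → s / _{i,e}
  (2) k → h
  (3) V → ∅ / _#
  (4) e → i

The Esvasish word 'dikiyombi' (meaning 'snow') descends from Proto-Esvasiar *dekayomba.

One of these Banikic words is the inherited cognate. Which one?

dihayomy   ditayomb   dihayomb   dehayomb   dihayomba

Banikic: *dekayomba > dehayomba > dehayomb > dihayomb  (by unconditioned shift, apocope, vowel merger)
The other candidates each miss or misapply at least one Banikic change.

dihayomb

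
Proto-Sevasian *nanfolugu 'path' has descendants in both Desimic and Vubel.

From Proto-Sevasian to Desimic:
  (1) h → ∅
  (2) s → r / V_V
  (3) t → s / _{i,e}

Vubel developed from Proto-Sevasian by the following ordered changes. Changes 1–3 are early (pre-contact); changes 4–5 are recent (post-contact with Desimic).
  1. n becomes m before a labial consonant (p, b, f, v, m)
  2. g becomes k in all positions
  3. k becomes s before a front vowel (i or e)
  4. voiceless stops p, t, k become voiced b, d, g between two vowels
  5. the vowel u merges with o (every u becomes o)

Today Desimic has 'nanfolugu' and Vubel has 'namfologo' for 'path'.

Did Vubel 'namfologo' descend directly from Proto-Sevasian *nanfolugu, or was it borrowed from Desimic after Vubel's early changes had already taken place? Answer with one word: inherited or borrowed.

inherited

If inherited, *nanfolugu would pass through all of Vubel's changes:
Vubel: start from *nanfolugu.
  rule 1 (nasal place assimilation): nanfolugu → namfolugu
  rule 2 (unconditioned shift): namfolugu → namfoluku
  rule 3: no change — namfoluku
  rule 4 (intervocalic voicing): namfoluku → namfolugu
  rule 5 (vowel merger): namfolugu → namfologo
  ⇒ Vubel namfologo
If borrowed from Desimic 'nanfolugu' after the early changes, it would undergo only the recent ones:
  rule 4 (intervocalic voicing): no change (nanfolugu)
  rule 5 (vowel merger): nanfolugu → nanfologo
  ⇒ as a loan: nanfologo
Vubel 'namfologo' matches the inherited outcome exactly, so it is an inherited cognate, not a loan.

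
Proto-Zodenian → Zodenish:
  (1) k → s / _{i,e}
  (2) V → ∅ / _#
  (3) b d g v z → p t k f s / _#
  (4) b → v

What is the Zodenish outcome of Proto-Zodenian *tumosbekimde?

tumosvesimt

Zodenish: *tumosbekimde > tumosbesimde > tumosbesimd > tumosbesimt > tumosvesimt  (by palatalisation, apocope, final devoicing, unconditioned shift)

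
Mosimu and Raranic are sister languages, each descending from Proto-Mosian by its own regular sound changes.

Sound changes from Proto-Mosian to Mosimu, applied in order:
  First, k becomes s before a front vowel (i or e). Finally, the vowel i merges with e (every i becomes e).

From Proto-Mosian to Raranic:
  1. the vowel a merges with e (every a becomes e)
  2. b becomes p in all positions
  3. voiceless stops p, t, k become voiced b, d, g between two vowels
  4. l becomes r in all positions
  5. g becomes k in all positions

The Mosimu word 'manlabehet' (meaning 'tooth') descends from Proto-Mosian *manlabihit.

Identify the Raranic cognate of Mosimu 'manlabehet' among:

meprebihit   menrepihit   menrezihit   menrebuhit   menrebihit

Raranic: start from *manlabihit.
  rule 1 (vowel merger): manlabihit → menlebihit
  rule 2 (unconditioned shift): menlebihit → menlepihit
  rule 3 (intervocalic voicing): menlepihit → menlebihit
  rule 4 (unconditioned shift): menlebihit → menrebihit
  rule 5: no change — menrebihit
  ⇒ Raranic menrebihit
The other candidates each miss or misapply at least one Raranic change.

menrebihit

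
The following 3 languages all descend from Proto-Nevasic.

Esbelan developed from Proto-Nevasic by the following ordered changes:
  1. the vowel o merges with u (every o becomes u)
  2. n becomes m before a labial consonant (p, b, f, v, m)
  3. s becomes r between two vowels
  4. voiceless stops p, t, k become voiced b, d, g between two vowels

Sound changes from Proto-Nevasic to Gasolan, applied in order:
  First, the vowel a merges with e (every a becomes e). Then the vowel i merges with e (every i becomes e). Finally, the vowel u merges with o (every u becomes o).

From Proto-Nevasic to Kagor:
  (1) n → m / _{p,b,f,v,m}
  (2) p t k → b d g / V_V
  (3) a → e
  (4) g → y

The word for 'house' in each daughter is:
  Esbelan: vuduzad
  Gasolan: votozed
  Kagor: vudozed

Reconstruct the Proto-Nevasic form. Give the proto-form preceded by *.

*vutozad

Position 4: Esbelan has u, Gasolan has o, Kagor has o. Kagor preserves o here (none of its changes turn any other segment into o), so the proto-segment is *o.
Position 6: Esbelan has a, Gasolan has e, Kagor has e. Esbelan preserves a here (none of its changes turn any other segment into a), so the proto-segment is *a.
Position 2: Esbelan has u, Gasolan has o, Kagor has u. Kagor preserves u here (none of its changes turn any other segment into u), so the proto-segment is *u.
This points to *vutozad. Verify forward in each daughter:
Esbelan: *vutozad
  vutozad → vutuzad   [vowel merger]
  vutuzad (rule 2 does not apply)
  vutuzad (rule 3 does not apply)
  vutuzad → vuduzad   [intervocalic voicing]
  giving Esbelan vuduzad.
Gasolan: start from *vutozad.
  rule 1 (vowel merger): vutozad → vutozed
  rule 2: no change — vutozed
  rule 3 (vowel merger): vutozed → votozed
  ⇒ Gasolan votozed
Kagor: *vutozad
  vutozad (rule 1 does not apply)
  vutozad → vudozad   [intervocalic voicing]
  vudozad → vudozed   [vowel merger]
  vudozed (rule 4 does not apply)
  giving Kagor vudozed.
*vutozad is the unique common source.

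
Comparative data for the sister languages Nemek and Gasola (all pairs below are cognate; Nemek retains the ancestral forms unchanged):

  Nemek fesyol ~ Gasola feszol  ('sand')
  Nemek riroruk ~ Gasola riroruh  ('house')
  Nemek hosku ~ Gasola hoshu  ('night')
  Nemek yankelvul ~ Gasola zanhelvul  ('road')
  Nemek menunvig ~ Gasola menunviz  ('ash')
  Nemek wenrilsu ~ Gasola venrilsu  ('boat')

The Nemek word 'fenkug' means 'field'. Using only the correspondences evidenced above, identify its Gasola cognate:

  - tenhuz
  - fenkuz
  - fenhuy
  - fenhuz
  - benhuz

hosku ~ hoshu — Nemek k corresponds to Gasola h after a consonant, before a back vowel.
menunvig ~ menunviz — Nemek g corresponds to Gasola z word-finally.
Applying these to Nemek 'fenkug':
  fenkug → fenhug   (k→h after a consonant, before a back vowel)
  fenhug → fenhuz   (g→z word-finally)
So the Gasola cognate is 'fenhuz'.

fenhuz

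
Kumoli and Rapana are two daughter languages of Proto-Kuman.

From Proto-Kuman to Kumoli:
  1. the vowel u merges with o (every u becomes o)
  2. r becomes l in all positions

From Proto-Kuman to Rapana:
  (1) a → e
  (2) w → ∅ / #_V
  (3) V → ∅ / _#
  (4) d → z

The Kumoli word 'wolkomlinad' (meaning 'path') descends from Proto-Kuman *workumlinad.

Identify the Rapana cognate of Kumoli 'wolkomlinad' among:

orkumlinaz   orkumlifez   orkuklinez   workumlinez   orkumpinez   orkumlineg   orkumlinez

orkumlinez

Rapana: *workumlinad > workumlined > orkumlined > orkumlinez  (by vowel merger, glide loss, unconditioned shift)
Only 'orkumlinez' matches the regular Rapana development of *workumlinad.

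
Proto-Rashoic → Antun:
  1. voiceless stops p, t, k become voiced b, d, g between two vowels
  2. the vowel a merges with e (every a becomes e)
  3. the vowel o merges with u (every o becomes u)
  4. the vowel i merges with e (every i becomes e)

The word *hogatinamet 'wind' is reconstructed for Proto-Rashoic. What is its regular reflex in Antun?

hugedenemet

Antun: start from *hogatinamet.
  rule 1 (intervocalic voicing): hogatinamet → hogadinamet
  rule 2 (vowel merger): hogadinamet → hogedinemet
  rule 3 (vowel merger): hogedinemet → hugedinemet
  rule 4 (vowel merger): hugedinemet → hugedenemet
  ⇒ Antun hugedenemet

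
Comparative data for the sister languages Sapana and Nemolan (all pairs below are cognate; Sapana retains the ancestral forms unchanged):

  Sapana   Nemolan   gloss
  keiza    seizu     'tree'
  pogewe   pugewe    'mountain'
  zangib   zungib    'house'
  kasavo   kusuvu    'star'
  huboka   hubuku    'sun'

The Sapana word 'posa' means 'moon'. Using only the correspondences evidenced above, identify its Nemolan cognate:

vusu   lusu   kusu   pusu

pogewe ~ pugewe, huboka ~ hubuku — Sapana o corresponds to Nemolan u after a consonant, before a consonant other than r, m, n, p, b, f, v.
keiza ~ seizu, huboka ~ hubuku — Sapana a corresponds to Nemolan u word-finally.
Applying these to Sapana 'posa':
  posa → pusa   (o→u after a consonant, before a consonant other than r, m, n, p, b, f, v)
  pusa → pusu   (a→u word-finally)
So the Nemolan cognate is 'pusu'.

pusu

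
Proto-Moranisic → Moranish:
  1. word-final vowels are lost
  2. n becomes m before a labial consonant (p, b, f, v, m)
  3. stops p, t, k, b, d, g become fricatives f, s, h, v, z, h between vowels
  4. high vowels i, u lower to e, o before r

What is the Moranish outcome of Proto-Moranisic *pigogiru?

Moranish: *pigogiru
  pigogiru → pigogir   [apocope]
  pigogir (rule 2 does not apply)
  pigogir → pihohir   [intervocalic lenition]
  pihohir → pihoher   [pre-rhotic lowering]
  giving Moranish pihoher.

pihoher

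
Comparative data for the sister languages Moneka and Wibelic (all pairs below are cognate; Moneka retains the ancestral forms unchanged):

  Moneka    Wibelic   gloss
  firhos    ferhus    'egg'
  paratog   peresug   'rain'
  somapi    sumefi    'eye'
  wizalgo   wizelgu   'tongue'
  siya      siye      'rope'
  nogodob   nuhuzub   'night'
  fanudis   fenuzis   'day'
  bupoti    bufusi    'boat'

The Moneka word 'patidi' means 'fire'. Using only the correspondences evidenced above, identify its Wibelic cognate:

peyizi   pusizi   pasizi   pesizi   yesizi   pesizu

pesizi

paratog ~ peresug, wizalgo ~ wizelgu — Moneka a corresponds to Wibelic e after a consonant, before a consonant other than r, m, n, p, b, f, v.
bupoti ~ bufusi — Moneka t corresponds to Wibelic s between vowels (before a front vowel).
fanudis ~ fenuzis — Moneka d corresponds to Wibelic z between vowels (before a front vowel).
Applying these to Moneka 'patidi':
  patidi → petidi   (a→e after a consonant, before a consonant other than r, m, n, p, b, f, v)
  petidi → pesidi   (t→s between vowels (before a front vowel))
  pesidi → pesizi   (d→z between vowels (before a front vowel))
So the Wibelic cognate is 'pesizi'.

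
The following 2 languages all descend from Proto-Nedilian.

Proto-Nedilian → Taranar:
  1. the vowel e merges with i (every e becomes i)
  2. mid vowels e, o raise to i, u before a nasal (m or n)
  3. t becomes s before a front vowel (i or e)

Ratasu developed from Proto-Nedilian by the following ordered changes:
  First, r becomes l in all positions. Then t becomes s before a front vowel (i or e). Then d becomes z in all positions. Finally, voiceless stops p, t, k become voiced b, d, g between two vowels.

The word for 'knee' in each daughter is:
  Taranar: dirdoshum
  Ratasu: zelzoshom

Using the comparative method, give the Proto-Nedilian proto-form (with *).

*derdoshom

Position 3: Taranar has r, Ratasu has l. Taranar preserves r here (none of its changes turn any other segment into r), so the proto-segment is *r.
Position 1: Taranar has d, Ratasu has z. Taranar preserves d here (none of its changes turn any other segment into d), so the proto-segment is *d.
Position 8: Taranar has u, Ratasu has o. Ratasu preserves o here (none of its changes turn any other segment into o), so the proto-segment is *o.
Verify the candidate proto-form against each daughter:
Taranar: *derdoshom > dirdoshom > dirdoshum  (by vowel merger, pre-nasal raising)
Ratasu: start from *derdoshom.
  rule 1 (unconditioned shift): derdoshom → deldoshom
  rule 2: no change — deldoshom
  rule 3 (unconditioned shift): deldoshom → zelzoshom
  rule 4: no change — zelzoshom
  ⇒ Ratasu zelzoshom
No other proto-form is consistent with every reflex, so the reconstruction is *derdoshom.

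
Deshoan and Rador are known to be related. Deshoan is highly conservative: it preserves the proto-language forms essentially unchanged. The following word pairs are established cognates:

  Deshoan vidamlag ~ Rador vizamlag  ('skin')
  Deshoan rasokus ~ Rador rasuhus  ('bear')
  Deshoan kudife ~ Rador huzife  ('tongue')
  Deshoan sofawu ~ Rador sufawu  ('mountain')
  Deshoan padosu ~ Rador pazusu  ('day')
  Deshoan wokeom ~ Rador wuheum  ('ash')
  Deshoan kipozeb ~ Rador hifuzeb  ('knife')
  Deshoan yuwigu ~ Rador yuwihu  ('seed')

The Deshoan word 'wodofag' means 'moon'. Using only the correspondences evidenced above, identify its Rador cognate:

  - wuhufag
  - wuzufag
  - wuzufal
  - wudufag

rasokus ~ rasuhus, padosu ~ pazusu — Deshoan o corresponds to Rador u after a consonant, before a consonant other than r, m, n, p, b, f, v.
padosu ~ pazusu — Deshoan d corresponds to Rador z between vowels (before a back vowel).
sofawu ~ sufawu — Deshoan o corresponds to Rador u after a consonant, before a labial obstruent.
Applying these to Deshoan 'wodofag':
  wodofag → wudofag   (o→u after a consonant, before a consonant other than r, m, n, p, b, f, v)
  wudofag → wuzofag   (d→z between vowels (before a back vowel))
  wuzofag → wuzufag   (o→u after a consonant, before a labial obstruent)
So the Rador cognate is 'wuzufag'.

wuzufag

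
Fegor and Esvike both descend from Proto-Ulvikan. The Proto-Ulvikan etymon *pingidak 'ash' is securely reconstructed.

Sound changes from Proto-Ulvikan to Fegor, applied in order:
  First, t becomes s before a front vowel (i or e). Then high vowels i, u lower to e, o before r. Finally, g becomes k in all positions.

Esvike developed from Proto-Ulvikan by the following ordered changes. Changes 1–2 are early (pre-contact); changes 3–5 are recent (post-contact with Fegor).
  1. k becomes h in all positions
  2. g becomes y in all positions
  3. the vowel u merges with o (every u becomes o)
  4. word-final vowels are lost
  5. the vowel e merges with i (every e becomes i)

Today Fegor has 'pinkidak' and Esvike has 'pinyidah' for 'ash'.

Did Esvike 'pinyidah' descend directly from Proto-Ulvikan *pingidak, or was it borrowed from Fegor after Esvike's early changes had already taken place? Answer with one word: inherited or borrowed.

If inherited, *pingidak would pass through all of Esvike's changes:
Esvike: start from *pingidak.
  rule 1 (unconditioned shift): pingidak → pingidah
  rule 2 (unconditioned shift): pingidah → pinyidah
  rule 3: no change — pinyidah
  rule 4: no change — pinyidah
  rule 5: no change — pinyidah
  ⇒ Esvike pinyidah
If borrowed from Fegor 'pinkidak' after the early changes, it would undergo only the recent ones:
  rule 3 (vowel merger): no change (pinkidak)
  rule 4 (apocope): no change (pinkidak)
  rule 5 (vowel merger): no change (pinkidak)
  ⇒ as a loan: pinkidak
Esvike 'pinyidah' matches the inherited outcome exactly, so it is an inherited cognate, not a loan.

inherited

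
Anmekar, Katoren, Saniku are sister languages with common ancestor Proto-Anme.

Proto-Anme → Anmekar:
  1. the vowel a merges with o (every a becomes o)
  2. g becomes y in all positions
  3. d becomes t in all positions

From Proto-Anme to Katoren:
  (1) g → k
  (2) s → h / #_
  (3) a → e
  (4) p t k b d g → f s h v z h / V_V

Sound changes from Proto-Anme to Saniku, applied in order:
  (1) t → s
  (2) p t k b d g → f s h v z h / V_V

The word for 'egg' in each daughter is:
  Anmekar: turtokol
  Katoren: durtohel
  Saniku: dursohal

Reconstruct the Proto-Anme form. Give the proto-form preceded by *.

*durtokal

Position 4: Anmekar has t, Katoren has t, Saniku has s. Katoren preserves t here (none of its changes turn any other segment into t), so the proto-segment is *t.
Position 1: Anmekar has t, Katoren has d, Saniku has d. Katoren preserves d here (none of its changes turn any other segment into d), so the proto-segment is *d.
Position 7: Anmekar has o, Katoren has e, Saniku has a. Saniku preserves a here (none of its changes turn any other segment into a), so the proto-segment is *a.
Verify the candidate proto-form against each daughter:
Anmekar: *durtokal > durtokol > turtokol  (by vowel merger, unconditioned shift)
Katoren: *durtokal
  durtokal (rule 1 does not apply)
  durtokal (rule 2 does not apply)
  durtokal → durtokel   [vowel merger]
  durtokel → durtohel   [intervocalic lenition]
  giving Katoren durtohel.
Saniku: *durtokal > dursokal > dursohal  (by unconditioned shift, intervocalic lenition)
Only *durtokal yields all of Anmekar turtokol, Katoren durtohel, Saniku dursohal.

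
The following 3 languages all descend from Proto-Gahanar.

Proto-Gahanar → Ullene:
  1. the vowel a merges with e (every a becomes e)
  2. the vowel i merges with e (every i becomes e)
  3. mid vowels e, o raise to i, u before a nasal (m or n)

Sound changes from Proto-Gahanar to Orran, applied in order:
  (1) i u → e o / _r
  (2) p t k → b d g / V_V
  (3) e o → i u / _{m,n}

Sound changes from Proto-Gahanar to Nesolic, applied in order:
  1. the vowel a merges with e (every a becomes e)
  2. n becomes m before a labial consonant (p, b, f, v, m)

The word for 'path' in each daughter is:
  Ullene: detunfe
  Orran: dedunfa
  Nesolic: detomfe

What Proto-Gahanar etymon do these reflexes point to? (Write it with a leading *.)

*detonfa

Position 3: Ullene has t, Orran has d, Nesolic has t. Ullene preserves t here (none of its changes turn any other segment into t), so the proto-segment is *t.
Position 5: Ullene has n, Orran has n, Nesolic has m. Ullene preserves n here (none of its changes turn any other segment into n), so the proto-segment is *n.
This points to *detonfa. Verify forward in each daughter:
Ullene: start from *detonfa.
  rule 1 (vowel merger): detonfa → detonfe
  rule 2: no change — detonfe
  rule 3 (pre-nasal raising): detonfe → detunfe
  ⇒ Ullene detunfe
Orran: *detonfa > dedonfa > dedunfa  (by intervocalic voicing, pre-nasal raising)
Nesolic: *detonfa
  detonfa → detonfe   [vowel merger]
  detonfe → detomfe   [nasal place assimilation]
  giving Nesolic detomfe.
No other proto-form is consistent with every reflex, so the reconstruction is *detonfa.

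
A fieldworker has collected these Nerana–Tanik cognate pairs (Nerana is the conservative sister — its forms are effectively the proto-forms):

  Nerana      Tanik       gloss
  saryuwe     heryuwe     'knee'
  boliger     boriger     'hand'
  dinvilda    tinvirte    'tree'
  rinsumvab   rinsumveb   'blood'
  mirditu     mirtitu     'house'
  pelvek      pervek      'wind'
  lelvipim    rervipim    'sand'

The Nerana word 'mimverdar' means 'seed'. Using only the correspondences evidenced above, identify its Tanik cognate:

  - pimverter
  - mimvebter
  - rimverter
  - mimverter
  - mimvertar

mimverter

dinvilda ~ tinvirte — Nerana d corresponds to Tanik t after a consonant, before a back vowel.
saryuwe ~ heryuwe — Nerana a corresponds to Tanik e after a consonant, before r.
Applying these to Nerana 'mimverdar':
  mimverdar → mimvertar   (d→t after a consonant, before a back vowel)
  mimvertar → mimverter   (a→e after a consonant, before r)
So the Tanik cognate is 'mimverter'.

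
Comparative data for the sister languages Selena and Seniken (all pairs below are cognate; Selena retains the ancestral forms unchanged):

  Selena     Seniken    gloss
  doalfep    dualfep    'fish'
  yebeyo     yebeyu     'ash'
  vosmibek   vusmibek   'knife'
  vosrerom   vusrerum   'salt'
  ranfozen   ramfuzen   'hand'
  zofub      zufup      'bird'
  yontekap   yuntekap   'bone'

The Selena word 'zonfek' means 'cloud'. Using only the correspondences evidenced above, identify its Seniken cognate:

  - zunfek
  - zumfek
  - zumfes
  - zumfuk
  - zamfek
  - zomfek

yontekap ~ yuntekap — Selena o corresponds to Seniken u after a consonant, before a nasal.
ranfozen ~ ramfuzen — Selena n corresponds to Seniken m after a vowel, before a labial obstruent.
Applying these to Selena 'zonfek':
  zonfek → zunfek   (o→u after a consonant, before a nasal)
  zunfek → zumfek   (n→m after a vowel, before a labial obstruent)
So the Seniken cognate is 'zumfek'.

zumfek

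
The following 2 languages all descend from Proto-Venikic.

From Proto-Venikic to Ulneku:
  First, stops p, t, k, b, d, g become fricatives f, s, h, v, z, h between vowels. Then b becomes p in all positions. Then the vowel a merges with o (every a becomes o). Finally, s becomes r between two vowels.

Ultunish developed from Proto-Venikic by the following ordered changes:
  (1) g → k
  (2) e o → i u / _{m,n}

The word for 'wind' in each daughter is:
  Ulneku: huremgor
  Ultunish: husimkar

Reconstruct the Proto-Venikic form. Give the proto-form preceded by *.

Position 3: Ulneku has r, Ultunish has s. Ultunish preserves s here (none of its changes turn any other segment into s), so the proto-segment is *s.
Position 6: Ulneku has g, Ultunish has k. Ulneku preserves g here (none of its changes turn any other segment into g), so the proto-segment is *g.
Position 7: Ulneku has o, Ultunish has a. Ultunish preserves a here (none of its changes turn any other segment into a), so the proto-segment is *a.
Continuing position by position gives *husemgar; check it forward:
Ulneku: *husemgar
  husemgar (rule 1 does not apply)
  husemgar (rule 2 does not apply)
  husemgar → husemgor   [vowel merger]
  husemgor → huremgor   [rhotacism]
  giving Ulneku huremgor.
Ultunish: *husemgar
  husemgar → husemkar   [unconditioned shift]
  husemkar → husimkar   [pre-nasal raising]
  giving Ultunish husimkar.
*husemgar is the unique common source.

*husemgar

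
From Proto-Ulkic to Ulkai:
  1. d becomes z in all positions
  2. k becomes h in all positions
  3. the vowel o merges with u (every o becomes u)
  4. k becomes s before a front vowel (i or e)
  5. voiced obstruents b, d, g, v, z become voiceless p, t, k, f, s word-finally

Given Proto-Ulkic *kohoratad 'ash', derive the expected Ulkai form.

huhuratas

Ulkai: *kohoratad > kohorataz > hohorataz > huhurataz > huhuratas  (by unconditioned shift, unconditioned shift, vowel merger, final devoicing)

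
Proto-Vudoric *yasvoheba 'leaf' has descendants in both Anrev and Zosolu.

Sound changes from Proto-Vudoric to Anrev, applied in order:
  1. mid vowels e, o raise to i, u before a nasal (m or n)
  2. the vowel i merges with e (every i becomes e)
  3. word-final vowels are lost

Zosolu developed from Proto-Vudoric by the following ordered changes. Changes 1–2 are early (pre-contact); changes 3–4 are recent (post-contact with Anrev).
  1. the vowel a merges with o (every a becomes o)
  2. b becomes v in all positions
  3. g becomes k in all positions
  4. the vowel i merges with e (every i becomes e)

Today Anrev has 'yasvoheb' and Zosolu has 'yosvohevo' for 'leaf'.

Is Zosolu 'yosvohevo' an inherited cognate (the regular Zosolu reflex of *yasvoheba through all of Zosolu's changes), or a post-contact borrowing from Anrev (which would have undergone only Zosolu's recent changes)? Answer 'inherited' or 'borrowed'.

inherited

If inherited, *yasvoheba would pass through all of Zosolu's changes:
Zosolu: *yasvoheba
  yasvoheba → yosvohebo   [vowel merger]
  yosvohebo → yosvohevo   [unconditioned shift]
  yosvohevo (rule 3 does not apply)
  yosvohevo (rule 4 does not apply)
  giving Zosolu yosvohevo.
If borrowed from Anrev 'yasvoheb' after the early changes, it would undergo only the recent ones:
  rule 3 (unconditioned shift): no change (yasvoheb)
  rule 4 (vowel merger): no change (yasvoheb)
  ⇒ as a loan: yasvoheb
Zosolu 'yosvohevo' matches the inherited outcome exactly, so it is an inherited cognate, not a loan.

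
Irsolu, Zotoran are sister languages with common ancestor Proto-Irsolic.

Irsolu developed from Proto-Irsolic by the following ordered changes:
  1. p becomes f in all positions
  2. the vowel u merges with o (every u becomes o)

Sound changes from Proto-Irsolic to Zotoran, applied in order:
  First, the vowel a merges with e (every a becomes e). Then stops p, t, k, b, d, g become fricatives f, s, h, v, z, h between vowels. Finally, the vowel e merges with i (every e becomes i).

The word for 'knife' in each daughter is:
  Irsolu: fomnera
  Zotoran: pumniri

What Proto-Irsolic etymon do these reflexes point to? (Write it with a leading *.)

Position 7: Irsolu has a, Zotoran has i. Irsolu preserves a here (none of its changes turn any other segment into a), so the proto-segment is *a.
Position 2: Irsolu has o, Zotoran has u. Zotoran preserves u here (none of its changes turn any other segment into u), so the proto-segment is *u.
Position 1: Irsolu has f, Zotoran has p. Zotoran preserves p here (none of its changes turn any other segment into p), so the proto-segment is *p.
Verify the candidate proto-form against each daughter:
Irsolu: *pumnera
  pumnera → fumnera   [unconditioned shift]
  fumnera → fomnera   [vowel merger]
  giving Irsolu fomnera.
Zotoran: start from *pumnera.
  rule 1 (vowel merger): pumnera → pumnere
  rule 2: no change — pumnere
  rule 3 (vowel merger): pumnere → pumniri
  ⇒ Zotoran pumniri
No other proto-form is consistent with every reflex, so the reconstruction is *pumnera.

*pumnera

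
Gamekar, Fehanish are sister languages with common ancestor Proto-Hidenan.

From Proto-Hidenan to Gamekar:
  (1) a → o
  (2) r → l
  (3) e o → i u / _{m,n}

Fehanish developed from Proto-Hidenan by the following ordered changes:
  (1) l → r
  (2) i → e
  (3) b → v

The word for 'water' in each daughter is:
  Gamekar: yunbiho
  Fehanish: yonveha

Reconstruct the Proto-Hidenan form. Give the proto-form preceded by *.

*yonbiha

Position 5: Gamekar has i, Fehanish has e. Taking the neighbouring segments as reconstructed: Gamekar i can only go back to *i; Fehanish e could go back to *e or *i — the one source consistent with every daughter is *i.
Position 4: Gamekar has b, Fehanish has v. Gamekar preserves b here (none of its changes turn any other segment into b), so the proto-segment is *b.
Position 7: Gamekar has o, Fehanish has a. Fehanish preserves a here (none of its changes turn any other segment into a), so the proto-segment is *a.
Continuing position by position gives *yonbiha; check it forward:
Gamekar: start from *yonbiha.
  rule 1 (vowel merger): yonbiha → yonbiho
  rule 2: no change — yonbiho
  rule 3 (pre-nasal raising): yonbiho → yunbiho
  ⇒ Gamekar yunbiho
Fehanish: *yonbiha
  yonbiha (rule 1 does not apply)
  yonbiha → yonbeha   [vowel merger]
  yonbeha → yonveha   [unconditioned shift]
  giving Fehanish yonveha.
No other proto-form is consistent with every reflex, so the reconstruction is *yonbiha.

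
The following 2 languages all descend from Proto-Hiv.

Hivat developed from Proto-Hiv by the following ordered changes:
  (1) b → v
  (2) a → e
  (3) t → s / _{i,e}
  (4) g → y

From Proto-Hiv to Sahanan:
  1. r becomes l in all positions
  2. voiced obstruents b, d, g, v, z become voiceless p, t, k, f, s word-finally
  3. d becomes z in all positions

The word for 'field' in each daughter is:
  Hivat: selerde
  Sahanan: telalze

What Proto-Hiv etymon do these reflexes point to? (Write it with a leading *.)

*telarde

Position 5: Hivat has r, Sahanan has l. Hivat preserves r here (none of its changes turn any other segment into r), so the proto-segment is *r.
Position 6: Hivat has d, Sahanan has z. Hivat preserves d here (none of its changes turn any other segment into d), so the proto-segment is *d.
This points to *telarde. Verify forward in each daughter:
Hivat: start from *telarde.
  rule 1: no change — telarde
  rule 2 (vowel merger): telarde → telerde
  rule 3 (palatalisation): telerde → selerde
  rule 4: no change — selerde
  ⇒ Hivat selerde
Sahanan: *telarde
  telarde → telalde   [unconditioned shift]
  telalde (rule 2 does not apply)
  telalde → telalze   [unconditioned shift]
  giving Sahanan telalze.
Only *telarde yields all of Hivat selerde, Sahanan telalze.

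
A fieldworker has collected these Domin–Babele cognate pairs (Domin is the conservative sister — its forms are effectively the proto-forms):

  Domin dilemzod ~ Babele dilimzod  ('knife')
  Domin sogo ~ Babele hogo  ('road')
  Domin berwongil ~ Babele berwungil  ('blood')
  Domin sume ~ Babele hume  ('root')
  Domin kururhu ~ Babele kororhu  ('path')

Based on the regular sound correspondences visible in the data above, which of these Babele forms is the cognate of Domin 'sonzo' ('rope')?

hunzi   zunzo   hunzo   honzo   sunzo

hunzo

sogo ~ hogo — Domin s corresponds to Babele h word-initially before a back vowel.
berwongil ~ berwungil — Domin o corresponds to Babele u after a consonant, before a nasal.
Applying these to Domin 'sonzo':
  sonzo → honzo   (s→h word-initially before a back vowel)
  honzo → hunzo   (o→u after a consonant, before a nasal)
So the Babele cognate is 'hunzo'.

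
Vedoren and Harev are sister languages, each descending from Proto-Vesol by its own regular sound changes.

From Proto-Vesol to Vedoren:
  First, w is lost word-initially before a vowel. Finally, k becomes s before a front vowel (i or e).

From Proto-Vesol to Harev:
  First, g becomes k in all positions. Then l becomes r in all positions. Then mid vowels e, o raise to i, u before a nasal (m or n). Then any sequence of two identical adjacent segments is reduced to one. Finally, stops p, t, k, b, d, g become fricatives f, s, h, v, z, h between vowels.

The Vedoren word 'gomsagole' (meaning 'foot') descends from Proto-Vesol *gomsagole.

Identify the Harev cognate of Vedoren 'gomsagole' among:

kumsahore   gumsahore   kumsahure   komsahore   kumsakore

Harev: start from *gomsagole.
  rule 1 (unconditioned shift): gomsagole → komsakole
  rule 2 (unconditioned shift): komsakole → komsakore
  rule 3 (pre-nasal raising): komsakore → kumsakore
  rule 4: no change — kumsakore
  rule 5 (intervocalic lenition): kumsakore → kumsahore
  ⇒ Harev kumsahore
Only 'kumsahore' matches the regular Harev development of *gomsagole.

kumsahore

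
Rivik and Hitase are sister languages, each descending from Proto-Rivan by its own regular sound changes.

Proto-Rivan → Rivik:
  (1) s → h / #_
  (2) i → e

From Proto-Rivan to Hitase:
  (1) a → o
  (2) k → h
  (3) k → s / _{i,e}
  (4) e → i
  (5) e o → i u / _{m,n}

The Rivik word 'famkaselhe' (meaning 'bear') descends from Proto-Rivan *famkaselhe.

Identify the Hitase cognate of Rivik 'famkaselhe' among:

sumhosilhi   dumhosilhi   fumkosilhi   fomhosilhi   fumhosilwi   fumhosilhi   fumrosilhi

Hitase: *famkaselhe > fomkoselhe > fomhoselhe > fomhosilhi > fumhosilhi  (by vowel merger, unconditioned shift, vowel merger, pre-nasal raising)
Only 'fumhosilhi' matches the regular Hitase development of *famkaselhe.

fumhosilhi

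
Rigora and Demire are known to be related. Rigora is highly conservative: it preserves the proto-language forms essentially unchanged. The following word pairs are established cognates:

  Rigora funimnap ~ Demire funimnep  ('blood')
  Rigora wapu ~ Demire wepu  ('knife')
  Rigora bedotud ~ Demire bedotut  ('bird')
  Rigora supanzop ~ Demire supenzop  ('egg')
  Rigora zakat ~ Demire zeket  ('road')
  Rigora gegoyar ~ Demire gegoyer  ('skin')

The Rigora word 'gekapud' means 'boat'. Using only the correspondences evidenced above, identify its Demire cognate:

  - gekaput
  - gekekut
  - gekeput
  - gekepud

funimnap ~ funimnep, wapu ~ wepu — Rigora a corresponds to Demire e after a consonant, before a labial obstruent.
bedotud ~ bedotut — Rigora d corresponds to Demire t word-finally.
Applying these to Rigora 'gekapud':
  gekapud → gekepud   (a→e after a consonant, before a labial obstruent)
  gekepud → gekeput   (d→t word-finally)
So the Demire cognate is 'gekeput'.

gekeput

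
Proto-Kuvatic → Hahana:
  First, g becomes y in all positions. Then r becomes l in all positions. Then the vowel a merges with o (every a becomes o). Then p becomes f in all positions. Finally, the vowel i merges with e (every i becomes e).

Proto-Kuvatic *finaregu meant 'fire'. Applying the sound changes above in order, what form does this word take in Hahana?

Hahana: *finaregu > finareyu > finaleyu > finoleyu > fenoleyu  (by unconditioned shift, unconditioned shift, vowel merger, vowel merger)

fenoleyu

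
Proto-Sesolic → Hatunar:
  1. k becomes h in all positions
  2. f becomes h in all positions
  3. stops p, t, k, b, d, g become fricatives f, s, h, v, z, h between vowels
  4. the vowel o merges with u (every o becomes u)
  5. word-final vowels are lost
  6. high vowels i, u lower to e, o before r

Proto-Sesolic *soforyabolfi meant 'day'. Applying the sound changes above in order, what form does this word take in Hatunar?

suhoryavulh

Hatunar: *soforyabolfi
  soforyabolfi (rule 1 does not apply)
  soforyabolfi → sohoryabolhi   [unconditioned shift]
  sohoryabolhi → sohoryavolhi   [intervocalic lenition]
  sohoryavolhi → suhuryavulhi   [vowel merger]
  suhuryavulhi → suhuryavulh   [apocope]
  suhuryavulh → suhoryavulh   [pre-rhotic lowering]
  giving Hatunar suhoryavulh.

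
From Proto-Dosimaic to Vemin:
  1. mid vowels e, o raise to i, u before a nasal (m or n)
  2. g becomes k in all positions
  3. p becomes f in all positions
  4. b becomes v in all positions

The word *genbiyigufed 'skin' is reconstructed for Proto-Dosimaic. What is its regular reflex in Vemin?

Vemin: *genbiyigufed
  genbiyigufed → ginbiyigufed   [pre-nasal raising]
  ginbiyigufed → kinbiyikufed   [unconditioned shift]
  kinbiyikufed (rule 3 does not apply)
  kinbiyikufed → kinviyikufed   [unconditioned shift]
  giving Vemin kinviyikufed.

kinviyikufed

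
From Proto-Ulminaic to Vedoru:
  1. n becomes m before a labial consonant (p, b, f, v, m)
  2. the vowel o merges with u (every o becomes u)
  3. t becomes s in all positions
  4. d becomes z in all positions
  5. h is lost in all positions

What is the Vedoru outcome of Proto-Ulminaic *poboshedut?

Vedoru: start from *poboshedut.
  rule 1: no change — poboshedut
  rule 2 (vowel merger): poboshedut → pubushedut
  rule 3 (unconditioned shift): pubushedut → pubushedus
  rule 4 (unconditioned shift): pubushedus → pubushezus
  rule 5 (h-loss): pubushezus → pubusezus
  ⇒ Vedoru pubusezus

pubusezus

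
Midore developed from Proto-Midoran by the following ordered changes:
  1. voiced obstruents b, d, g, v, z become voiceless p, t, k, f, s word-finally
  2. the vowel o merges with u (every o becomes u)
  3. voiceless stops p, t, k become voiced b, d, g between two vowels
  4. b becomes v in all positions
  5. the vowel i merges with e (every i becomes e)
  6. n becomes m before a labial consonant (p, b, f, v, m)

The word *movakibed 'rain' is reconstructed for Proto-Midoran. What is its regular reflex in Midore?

Midore: *movakibed
  movakibed → movakibet   [final devoicing]
  movakibet → muvakibet   [vowel merger]
  muvakibet → muvagibet   [intervocalic voicing]
  muvagibet → muvagivet   [unconditioned shift]
  muvagivet → muvagevet   [vowel merger]
  muvagevet (rule 6 does not apply)
  giving Midore muvagevet.

muvagevet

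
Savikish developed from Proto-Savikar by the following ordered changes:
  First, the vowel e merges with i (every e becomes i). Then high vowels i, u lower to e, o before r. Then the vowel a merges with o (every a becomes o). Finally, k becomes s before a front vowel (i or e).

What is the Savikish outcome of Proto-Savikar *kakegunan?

kosigunon

Savikish: *kakegunan
  kakegunan → kakigunan   [vowel merger]
  kakigunan (rule 2 does not apply)
  kakigunan → kokigunon   [vowel merger]
  kokigunon → kosigunon   [palatalisation]
  giving Savikish kosigunon.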